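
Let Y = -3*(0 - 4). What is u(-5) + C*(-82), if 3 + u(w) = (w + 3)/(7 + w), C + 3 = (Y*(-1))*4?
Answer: 4178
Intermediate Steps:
Y = 12 (Y = -3*(-4) = 12)
C = -51 (C = -3 + (12*(-1))*4 = -3 - 12*4 = -3 - 48 = -51)
u(w) = -3 + (3 + w)/(7 + w) (u(w) = -3 + (w + 3)/(7 + w) = -3 + (3 + w)/(7 + w))
u(-5) + C*(-82) = 2*(-9 - 1*(-5))/(7 - 5) - 51*(-82) = 2*(-9 + 5)/2 + 4182 = 2*(1/2)*(-4) + 4182 = -4 + 4182 = 4178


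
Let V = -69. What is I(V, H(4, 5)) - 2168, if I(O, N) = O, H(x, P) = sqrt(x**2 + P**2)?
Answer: -2237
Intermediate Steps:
H(x, P) = sqrt(P**2 + x**2)
I(V, H(4, 5)) - 2168 = -69 - 2168 = -2237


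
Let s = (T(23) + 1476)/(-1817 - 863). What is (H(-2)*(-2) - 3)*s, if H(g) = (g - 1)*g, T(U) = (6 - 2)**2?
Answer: 1119/134 ≈ 8.3507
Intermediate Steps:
T(U) = 16 (T(U) = 4**2 = 16)
H(g) = g*(-1 + g) (H(g) = (-1 + g)*g = g*(-1 + g))
s = -373/670 (s = (16 + 1476)/(-1817 - 863) = 1492/(-2680) = 1492*(-1/2680) = -373/670 ≈ -0.55672)
(H(-2)*(-2) - 3)*s = (-2*(-1 - 2)*(-2) - 3)*(-373/670) = (-2*(-3)*(-2) - 3)*(-373/670) = (6*(-2) - 3)*(-373/670) = (-12 - 3)*(-373/670) = -15*(-373/670) = 1119/134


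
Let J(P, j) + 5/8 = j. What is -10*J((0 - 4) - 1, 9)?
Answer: -335/4 ≈ -83.750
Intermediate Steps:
J(P, j) = -5/8 + j
-10*J((0 - 4) - 1, 9) = -10*(-5/8 + 9) = -10*67/8 = -335/4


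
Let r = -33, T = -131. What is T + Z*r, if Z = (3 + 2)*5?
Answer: -956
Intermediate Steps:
Z = 25 (Z = 5*5 = 25)
T + Z*r = -131 + 25*(-33) = -131 - 825 = -956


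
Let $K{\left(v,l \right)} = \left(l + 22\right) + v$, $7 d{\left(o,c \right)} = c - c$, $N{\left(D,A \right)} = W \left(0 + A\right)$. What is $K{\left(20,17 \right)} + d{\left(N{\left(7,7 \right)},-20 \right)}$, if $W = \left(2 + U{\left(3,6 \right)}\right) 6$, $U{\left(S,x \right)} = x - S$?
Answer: $59$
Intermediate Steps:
$W = 30$ ($W = \left(2 + \left(6 - 3\right)\right) 6 = \left(2 + 3\right) 6 = 5 \cdot 6 = 30$)
$N{\left(D,A \right)} = 30 A$ ($N{\left(D,A \right)} = 30 \left(0 + A\right) = 30 A$)
$d{\left(o,c \right)} = 0$ ($d{\left(o,c \right)} = \frac{c - c}{7} = \frac{1}{7} \cdot 0 = 0$)
$K{\left(v,l \right)} = 22 + l + v$ ($K{\left(v,l \right)} = \left(22 + l\right) + v = 22 + l + v$)
$K{\left(20,17 \right)} + d{\left(N{\left(7,7 \right)},-20 \right)} = \left(22 + 17 + 20\right) + 0 = 59 + 0 = 59$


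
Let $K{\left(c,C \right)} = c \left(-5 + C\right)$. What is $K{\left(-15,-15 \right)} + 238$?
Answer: $538$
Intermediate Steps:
$K{\left(-15,-15 \right)} + 238 = - 15 \left(-5 - 15\right) + 238 = \left(-15\right) \left(-20\right) + 238 = 300 + 238 = 538$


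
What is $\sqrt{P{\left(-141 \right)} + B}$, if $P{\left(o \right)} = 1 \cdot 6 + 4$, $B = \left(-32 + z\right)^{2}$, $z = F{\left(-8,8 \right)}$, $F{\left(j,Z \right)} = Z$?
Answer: $\sqrt{586} \approx 24.207$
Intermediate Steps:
$z = 8$
$B = 576$ ($B = \left(-32 + 8\right)^{2} = \left(-24\right)^{2} = 576$)
$P{\left(o \right)} = 10$ ($P{\left(o \right)} = 6 + 4 = 10$)
$\sqrt{P{\left(-141 \right)} + B} = \sqrt{10 + 576} = \sqrt{586}$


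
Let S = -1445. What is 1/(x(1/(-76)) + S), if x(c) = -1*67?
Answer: -1/1512 ≈ -0.00066138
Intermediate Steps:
x(c) = -67
1/(x(1/(-76)) + S) = 1/(-67 - 1445) = 1/(-1512) = -1/1512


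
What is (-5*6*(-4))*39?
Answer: 4680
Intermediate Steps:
(-5*6*(-4))*39 = -30*(-4)*39 = 120*39 = 4680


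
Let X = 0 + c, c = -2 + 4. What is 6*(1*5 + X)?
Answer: 42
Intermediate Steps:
c = 2
X = 2 (X = 0 + 2 = 2)
6*(1*5 + X) = 6*(1*5 + 2) = 6*(5 + 2) = 6*7 = 42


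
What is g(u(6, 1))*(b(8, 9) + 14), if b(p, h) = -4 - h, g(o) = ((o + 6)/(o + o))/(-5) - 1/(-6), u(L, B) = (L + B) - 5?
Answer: -7/30 ≈ -0.23333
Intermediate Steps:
u(L, B) = -5 + B + L (u(L, B) = (B + L) - 5 = -5 + B + L)
g(o) = ⅙ - (6 + o)/(10*o) (g(o) = ((6 + o)/((2*o)))*(-⅕) - 1*(-⅙) = ((6 + o)*(1/(2*o)))*(-⅕) + ⅙ = ((6 + o)/(2*o))*(-⅕) + ⅙ = -(6 + o)/(10*o) + ⅙ = ⅙ - (6 + o)/(10*o))
g(u(6, 1))*(b(8, 9) + 14) = ((-9 + (-5 + 1 + 6))/(15*(-5 + 1 + 6)))*((-4 - 1*9) + 14) = ((1/15)*(-9 + 2)/2)*((-4 - 9) + 14) = ((1/15)*(½)*(-7))*(-13 + 14) = -7/30*1 = -7/30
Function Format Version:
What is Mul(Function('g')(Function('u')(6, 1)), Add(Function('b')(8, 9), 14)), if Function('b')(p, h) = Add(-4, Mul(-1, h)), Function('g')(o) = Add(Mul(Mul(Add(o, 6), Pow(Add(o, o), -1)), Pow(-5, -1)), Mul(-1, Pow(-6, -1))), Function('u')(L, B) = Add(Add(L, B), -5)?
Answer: Rational(-7, 30) ≈ -0.23333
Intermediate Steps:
Function('u')(L, B) = Add(-5, B, L) (Function('u')(L, B) = Add(Add(B, L), -5) = Add(-5, B, L))
Function('g')(o) = Add(Rational(1, 6), Mul(Rational(-1, 10), Pow(o, -1), Add(6, o))) (Function('g')(o) = Add(Mul(Mul(Add(6, o), Pow(Mul(2, o), -1)), Rational(-1, 5)), Mul(-1, Rational(-1, 6))) = Add(Mul(Mul(Add(6, o), Mul(Rational(1, 2), Pow(o, -1))), Rational(-1, 5)), Rational(1, 6)) = Add(Mul(Mul(Rational(1, 2), Pow(o, -1), Add(6, o)), Rational(-1, 5)), Rational(1, 6)) = Add(Mul(Rational(-1, 10), Pow(o, -1), Add(6, o)), Rational(1, 6)) = Add(Rational(1, 6), Mul(Rational(-1, 10), Pow(o, -1), Add(6, o))))
Mul(Function('g')(Function('u')(6, 1)), Add(Function('b')(8, 9), 14)) = Mul(Mul(Rational(1, 15), Pow(Add(-5, 1, 6), -1), Add(-9, Add(-5, 1, 6))), Add(Add(-4, Mul(-1, 9)), 14)) = Mul(Mul(Rational(1, 15), Pow(2, -1), Add(-9, 2)), Add(Add(-4, -9), 14)) = Mul(Mul(Rational(1, 15), Rational(1, 2), -7), Add(-13, 14)) = Mul(Rational(-7, 30), 1) = Rational(-7, 30)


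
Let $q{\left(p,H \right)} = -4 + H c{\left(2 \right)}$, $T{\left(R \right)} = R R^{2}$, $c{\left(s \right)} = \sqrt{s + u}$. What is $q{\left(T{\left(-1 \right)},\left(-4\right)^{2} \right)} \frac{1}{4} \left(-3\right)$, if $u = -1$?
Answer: $-9$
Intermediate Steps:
$c{\left(s \right)} = \sqrt{-1 + s}$ ($c{\left(s \right)} = \sqrt{s - 1} = \sqrt{-1 + s}$)
$T{\left(R \right)} = R^{3}$
$q{\left(p,H \right)} = -4 + H$ ($q{\left(p,H \right)} = -4 + H \sqrt{-1 + 2} = -4 + H \sqrt{1} = -4 + H 1 = -4 + H$)
$q{\left(T{\left(-1 \right)},\left(-4\right)^{2} \right)} \frac{1}{4} \left(-3\right) = \left(-4 + \left(-4\right)^{2}\right) \frac{1}{4} \left(-3\right) = \left(-4 + 16\right) \frac{1}{4} \left(-3\right) = 12 \left(- \frac{3}{4}\right) = -9$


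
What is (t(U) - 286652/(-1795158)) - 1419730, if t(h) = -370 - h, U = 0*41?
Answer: -1274651794574/897579 ≈ -1.4201e+6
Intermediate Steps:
U = 0
(t(U) - 286652/(-1795158)) - 1419730 = ((-370 - 1*0) - 286652/(-1795158)) - 1419730 = ((-370 + 0) - 286652*(-1)/1795158) - 1419730 = (-370 - 1*(-143326/897579)) - 1419730 = (-370 + 143326/897579) - 1419730 = -331960904/897579 - 1419730 = -1274651794574/897579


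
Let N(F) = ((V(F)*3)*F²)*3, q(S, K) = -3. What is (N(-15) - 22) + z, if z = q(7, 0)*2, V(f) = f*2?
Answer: -60778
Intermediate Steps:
V(f) = 2*f
z = -6 (z = -3*2 = -6)
N(F) = 18*F³ (N(F) = (((2*F)*3)*F²)*3 = ((6*F)*F²)*3 = (6*F³)*3 = 18*F³)
(N(-15) - 22) + z = (18*(-15)³ - 22) - 6 = (18*(-3375) - 22) - 6 = (-60750 - 22) - 6 = -60772 - 6 = -60778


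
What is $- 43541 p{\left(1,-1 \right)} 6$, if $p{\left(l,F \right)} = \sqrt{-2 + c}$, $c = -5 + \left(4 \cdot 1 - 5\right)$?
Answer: $- 522492 i \sqrt{2} \approx - 7.3892 \cdot 10^{5} i$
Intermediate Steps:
$c = -6$ ($c = -5 + \left(4 - 5\right) = -5 - 1 = -6$)
$p{\left(l,F \right)} = 2 i \sqrt{2}$ ($p{\left(l,F \right)} = \sqrt{-2 - 6} = \sqrt{-8} = 2 i \sqrt{2}$)
$- 43541 p{\left(1,-1 \right)} 6 = - 43541 \cdot 2 i \sqrt{2} \cdot 6 = - 43541 \cdot 12 i \sqrt{2} = - 522492 i \sqrt{2}$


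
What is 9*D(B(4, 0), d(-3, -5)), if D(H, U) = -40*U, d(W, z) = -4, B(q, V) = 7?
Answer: 1440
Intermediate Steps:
9*D(B(4, 0), d(-3, -5)) = 9*(-40*(-4)) = 9*160 = 1440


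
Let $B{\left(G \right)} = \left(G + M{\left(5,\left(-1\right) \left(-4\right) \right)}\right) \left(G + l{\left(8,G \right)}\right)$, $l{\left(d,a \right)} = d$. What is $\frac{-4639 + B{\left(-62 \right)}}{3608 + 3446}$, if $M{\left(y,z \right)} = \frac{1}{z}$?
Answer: $- \frac{2609}{14108} \approx -0.18493$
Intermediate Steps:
$B{\left(G \right)} = \left(8 + G\right) \left(\frac{1}{4} + G\right)$ ($B{\left(G \right)} = \left(G + \frac{1}{\left(-1\right) \left(-4\right)}\right) \left(G + 8\right) = \left(G + \frac{1}{4}\right) \left(8 + G\right) = \left(\frac{1}{4} + G\right) \left(8 + G\right) = \left(8 + G\right) \left(\frac{1}{4} + G\right)$)
$\frac{-4639 + B{\left(-62 \right)}}{3608 + 3446} = \frac{-4639 + \left(2 + \left(-62\right)^{2} + \frac{33}{4} \left(-62\right)\right)}{3608 + 3446} = \frac{-4639 + \left(2 + 3844 - \frac{1023}{2}\right)}{7054} = \left(-4639 + \frac{6669}{2}\right) \frac{1}{7054} = \left(- \frac{2609}{2}\right) \frac{1}{7054} = - \frac{2609}{14108}$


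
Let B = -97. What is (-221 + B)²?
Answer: 101124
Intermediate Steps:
(-221 + B)² = (-221 - 97)² = (-318)² = 101124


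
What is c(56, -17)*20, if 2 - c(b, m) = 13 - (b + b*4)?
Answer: 5380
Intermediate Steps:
c(b, m) = -11 + 5*b (c(b, m) = 2 - (13 - (b + b*4)) = 2 - (13 - (b + 4*b)) = 2 - (13 - 5*b) = 2 + (-13 + 5*b) = -11 + 5*b)
c(56, -17)*20 = (-11 + 5*56)*20 = (-11 + 280)*20 = 269*20 = 5380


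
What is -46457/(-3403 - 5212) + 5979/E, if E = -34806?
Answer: 521824419/99951230 ≈ 5.2208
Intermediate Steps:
-46457/(-3403 - 5212) + 5979/E = -46457/(-3403 - 5212) + 5979/(-34806) = -46457/(-8615) + 5979*(-1/34806) = -46457*(-1/8615) - 1993/11602 = 46457/8615 - 1993/11602 = 521824419/99951230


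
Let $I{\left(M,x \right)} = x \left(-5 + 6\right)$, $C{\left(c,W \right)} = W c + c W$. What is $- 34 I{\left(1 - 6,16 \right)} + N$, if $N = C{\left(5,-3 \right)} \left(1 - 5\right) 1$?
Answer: $-424$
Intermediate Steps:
$C{\left(c,W \right)} = 2 W c$ ($C{\left(c,W \right)} = W c + W c = 2 W c$)
$N = 120$ ($N = 2 \left(-3\right) 5 \left(1 - 5\right) 1 = \left(-30\right) \left(-4\right) 1 = 120 \cdot 1 = 120$)
$I{\left(M,x \right)} = x$ ($I{\left(M,x \right)} = x 1 = x$)
$- 34 I{\left(1 - 6,16 \right)} + N = \left(-34\right) 16 + 120 = -544 + 120 = -424$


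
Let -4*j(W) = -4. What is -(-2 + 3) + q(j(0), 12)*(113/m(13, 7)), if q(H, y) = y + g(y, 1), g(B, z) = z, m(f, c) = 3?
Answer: 1466/3 ≈ 488.67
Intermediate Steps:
j(W) = 1 (j(W) = -1/4*(-4) = 1)
q(H, y) = 1 + y (q(H, y) = y + 1 = 1 + y)
-(-2 + 3) + q(j(0), 12)*(113/m(13, 7)) = -(-2 + 3) + (1 + 12)*(113/3) = -1*1 + 13*(113*(1/3)) = -1 + 13*(113/3) = -1 + 1469/3 = 1466/3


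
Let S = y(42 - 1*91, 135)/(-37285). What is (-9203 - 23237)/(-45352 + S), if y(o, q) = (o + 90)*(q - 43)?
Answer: 302381350/422738273 ≈ 0.71529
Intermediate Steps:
y(o, q) = (-43 + q)*(90 + o) (y(o, q) = (90 + o)*(-43 + q) = (-43 + q)*(90 + o))
S = -3772/37285 (S = (-3870 - 43*(42 - 1*91) + 90*135 + (42 - 1*91)*135)/(-37285) = (-3870 - 43*(42 - 91) + 12150 + (42 - 91)*135)*(-1/37285) = (-3870 - 43*(-49) + 12150 - 49*135)*(-1/37285) = (-3870 + 2107 + 12150 - 6615)*(-1/37285) = 3772*(-1/37285) = -3772/37285 ≈ -0.10117)
(-9203 - 23237)/(-45352 + S) = (-9203 - 23237)/(-45352 - 3772/37285) = -32440/(-1690953092/37285) = -32440*(-37285/1690953092) = 302381350/422738273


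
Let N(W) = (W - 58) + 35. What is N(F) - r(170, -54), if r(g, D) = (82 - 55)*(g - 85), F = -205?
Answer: -2523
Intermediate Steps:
r(g, D) = -2295 + 27*g (r(g, D) = 27*(-85 + g) = -2295 + 27*g)
N(W) = -23 + W (N(W) = (-58 + W) + 35 = -23 + W)
N(F) - r(170, -54) = (-23 - 205) - (-2295 + 27*170) = -228 - (-2295 + 4590) = -228 - 1*2295 = -228 - 2295 = -2523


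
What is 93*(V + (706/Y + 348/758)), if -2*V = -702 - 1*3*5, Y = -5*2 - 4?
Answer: 152246859/5306 ≈ 28693.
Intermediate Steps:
Y = -14 (Y = -10 - 4 = -14)
V = 717/2 (V = -(-702 - 1*3*5)/2 = -(-702 - 3*5)/2 = -(-702 - 1*15)/2 = -(-702 - 15)/2 = -½*(-717) = 717/2 ≈ 358.50)
93*(V + (706/Y + 348/758)) = 93*(717/2 + (706/(-14) + 348/758)) = 93*(717/2 + (706*(-1/14) + 348*(1/758))) = 93*(717/2 + (-353/7 + 174/379)) = 93*(717/2 - 132569/2653) = 93*(1637063/5306) = 152246859/5306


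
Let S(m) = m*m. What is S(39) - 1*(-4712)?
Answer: 6233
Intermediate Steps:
S(m) = m²
S(39) - 1*(-4712) = 39² - 1*(-4712) = 1521 + 4712 = 6233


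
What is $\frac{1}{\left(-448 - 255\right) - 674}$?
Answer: $- \frac{1}{1377} \approx -0.00072622$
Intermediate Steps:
$\frac{1}{\left(-448 - 255\right) - 674} = \frac{1}{-703 - 674} = \frac{1}{-1377} = - \frac{1}{1377}$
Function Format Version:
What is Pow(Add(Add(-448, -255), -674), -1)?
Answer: Rational(-1, 1377) ≈ -0.00072622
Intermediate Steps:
Pow(Add(Add(-448, -255), -674), -1) = Pow(Add(-703, -674), -1) = Pow(-1377, -1) = Rational(-1, 1377)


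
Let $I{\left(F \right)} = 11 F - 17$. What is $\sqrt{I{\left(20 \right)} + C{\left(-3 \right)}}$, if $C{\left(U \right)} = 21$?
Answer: $4 \sqrt{14} \approx 14.967$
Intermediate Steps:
$I{\left(F \right)} = -17 + 11 F$
$\sqrt{I{\left(20 \right)} + C{\left(-3 \right)}} = \sqrt{\left(-17 + 11 \cdot 20\right) + 21} = \sqrt{\left(-17 + 220\right) + 21} = \sqrt{203 + 21} = \sqrt{224} = 4 \sqrt{14}$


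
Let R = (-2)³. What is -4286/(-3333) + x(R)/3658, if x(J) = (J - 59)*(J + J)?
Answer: 9625582/6096057 ≈ 1.5790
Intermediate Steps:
R = -8
x(J) = 2*J*(-59 + J) (x(J) = (-59 + J)*(2*J) = 2*J*(-59 + J))
-4286/(-3333) + x(R)/3658 = -4286/(-3333) + (2*(-8)*(-59 - 8))/3658 = -4286*(-1/3333) + (2*(-8)*(-67))*(1/3658) = 4286/3333 + 1072*(1/3658) = 4286/3333 + 536/1829 = 9625582/6096057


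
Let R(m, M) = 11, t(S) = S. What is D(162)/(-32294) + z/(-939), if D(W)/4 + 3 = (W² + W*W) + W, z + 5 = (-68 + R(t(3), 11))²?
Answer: -151251934/15162033 ≈ -9.9757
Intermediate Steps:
z = 3244 (z = -5 + (-68 + 11)² = -5 + (-57)² = -5 + 3249 = 3244)
D(W) = -12 + 4*W + 8*W² (D(W) = -12 + 4*((W² + W*W) + W) = -12 + 4*((W² + W²) + W) = -12 + 4*(2*W² + W) = -12 + 4*(W + 2*W²) = -12 + (4*W + 8*W²) = -12 + 4*W + 8*W²)
D(162)/(-32294) + z/(-939) = (-12 + 4*162 + 8*162²)/(-32294) + 3244/(-939) = (-12 + 648 + 8*26244)*(-1/32294) + 3244*(-1/939) = (-12 + 648 + 209952)*(-1/32294) - 3244/939 = 210588*(-1/32294) - 3244/939 = -105294/16147 - 3244/939 = -151251934/15162033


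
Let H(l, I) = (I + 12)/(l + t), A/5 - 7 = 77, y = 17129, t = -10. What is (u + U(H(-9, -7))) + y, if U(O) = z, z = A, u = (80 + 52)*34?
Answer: 22037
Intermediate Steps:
u = 4488 (u = 132*34 = 4488)
A = 420 (A = 35 + 5*77 = 35 + 385 = 420)
H(l, I) = (12 + I)/(-10 + l) (H(l, I) = (I + 12)/(l - 10) = (12 + I)/(-10 + l))
z = 420
U(O) = 420
(u + U(H(-9, -7))) + y = (4488 + 420) + 17129 = 4908 + 17129 = 22037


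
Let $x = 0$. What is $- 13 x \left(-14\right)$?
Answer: $0$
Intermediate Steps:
$- 13 x \left(-14\right) = \left(-13\right) 0 \left(-14\right) = 0 \left(-14\right) = 0$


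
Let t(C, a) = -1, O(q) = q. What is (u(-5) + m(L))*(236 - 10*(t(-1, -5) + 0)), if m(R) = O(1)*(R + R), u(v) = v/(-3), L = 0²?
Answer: 410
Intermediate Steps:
L = 0
u(v) = -v/3 (u(v) = v*(-⅓) = -v/3)
m(R) = 2*R (m(R) = 1*(R + R) = 1*(2*R) = 2*R)
(u(-5) + m(L))*(236 - 10*(t(-1, -5) + 0)) = (-⅓*(-5) + 2*0)*(236 - 10*(-1 + 0)) = (5/3 + 0)*(236 - 10*(-1)) = 5*(236 + 10)/3 = (5/3)*246 = 410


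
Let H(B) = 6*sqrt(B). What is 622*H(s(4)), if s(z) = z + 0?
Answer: 7464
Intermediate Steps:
s(z) = z
622*H(s(4)) = 622*(6*sqrt(4)) = 622*(6*2) = 622*12 = 7464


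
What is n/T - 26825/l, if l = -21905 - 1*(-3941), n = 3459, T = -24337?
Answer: 590702549/437189868 ≈ 1.3511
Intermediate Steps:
l = -17964 (l = -21905 + 3941 = -17964)
n/T - 26825/l = 3459/(-24337) - 26825/(-17964) = 3459*(-1/24337) - 26825*(-1/17964) = -3459/24337 + 26825/17964 = 590702549/437189868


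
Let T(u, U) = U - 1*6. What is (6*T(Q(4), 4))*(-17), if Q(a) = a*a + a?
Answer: 204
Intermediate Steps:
Q(a) = a + a² (Q(a) = a² + a = a + a²)
T(u, U) = -6 + U (T(u, U) = U - 6 = -6 + U)
(6*T(Q(4), 4))*(-17) = (6*(-6 + 4))*(-17) = (6*(-2))*(-17) = -12*(-17) = 204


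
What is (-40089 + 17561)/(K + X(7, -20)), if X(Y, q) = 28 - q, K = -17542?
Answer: 11264/8747 ≈ 1.2878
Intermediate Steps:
(-40089 + 17561)/(K + X(7, -20)) = (-40089 + 17561)/(-17542 + (28 - 1*(-20))) = -22528/(-17542 + (28 + 20)) = -22528/(-17542 + 48) = -22528/(-17494) = -22528*(-1/17494) = 11264/8747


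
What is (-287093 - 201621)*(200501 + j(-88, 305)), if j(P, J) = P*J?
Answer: -84870561954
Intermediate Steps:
j(P, J) = J*P
(-287093 - 201621)*(200501 + j(-88, 305)) = (-287093 - 201621)*(200501 + 305*(-88)) = -488714*(200501 - 26840) = -488714*173661 = -84870561954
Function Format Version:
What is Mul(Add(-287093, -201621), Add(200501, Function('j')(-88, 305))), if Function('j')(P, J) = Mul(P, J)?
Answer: -84870561954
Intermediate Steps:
Function('j')(P, J) = Mul(J, P)
Mul(Add(-287093, -201621), Add(200501, Function('j')(-88, 305))) = Mul(Add(-287093, -201621), Add(200501, Mul(305, -88))) = Mul(-488714, Add(200501, -26840)) = Mul(-488714, 173661) = -84870561954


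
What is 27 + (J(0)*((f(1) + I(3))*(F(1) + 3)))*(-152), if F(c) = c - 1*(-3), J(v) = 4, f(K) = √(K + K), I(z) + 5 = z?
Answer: 8539 - 4256*√2 ≈ 2520.1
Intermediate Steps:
I(z) = -5 + z
f(K) = √2*√K (f(K) = √(2*K) = √2*√K)
F(c) = 3 + c (F(c) = c + 3 = 3 + c)
27 + (J(0)*((f(1) + I(3))*(F(1) + 3)))*(-152) = 27 + (4*((√2*√1 + (-5 + 3))*((3 + 1) + 3)))*(-152) = 27 + (4*((√2*1 - 2)*(4 + 3)))*(-152) = 27 + (4*((√2 - 2)*7))*(-152) = 27 + (4*((-2 + √2)*7))*(-152) = 27 + (4*(-14 + 7*√2))*(-152) = 27 + (-56 + 28*√2)*(-152) = 27 + (8512 - 4256*√2) = 8539 - 4256*√2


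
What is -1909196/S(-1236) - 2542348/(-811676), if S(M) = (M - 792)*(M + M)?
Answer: 699730693667/254319194376 ≈ 2.7514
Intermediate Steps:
S(M) = 2*M*(-792 + M) (S(M) = (-792 + M)*(2*M) = 2*M*(-792 + M))
-1909196/S(-1236) - 2542348/(-811676) = -1909196*(-1/(2472*(-792 - 1236))) - 2542348/(-811676) = -1909196/(2*(-1236)*(-2028)) - 2542348*(-1/811676) = -1909196/5013216 + 635587/202919 = -1909196*1/5013216 + 635587/202919 = -477299/1253304 + 635587/202919 = 699730693667/254319194376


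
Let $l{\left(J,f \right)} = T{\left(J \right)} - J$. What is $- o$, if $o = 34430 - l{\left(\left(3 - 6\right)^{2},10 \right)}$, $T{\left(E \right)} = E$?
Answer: $-34430$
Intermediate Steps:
$l{\left(J,f \right)} = 0$ ($l{\left(J,f \right)} = J - J = 0$)
$o = 34430$ ($o = 34430 - 0 = 34430 + 0 = 34430$)
$- o = \left(-1\right) 34430 = -34430$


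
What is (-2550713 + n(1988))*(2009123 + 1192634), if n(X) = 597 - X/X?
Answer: -8164854955569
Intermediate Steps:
n(X) = 596 (n(X) = 597 - 1*1 = 597 - 1 = 596)
(-2550713 + n(1988))*(2009123 + 1192634) = (-2550713 + 596)*(2009123 + 1192634) = -2550117*3201757 = -8164854955569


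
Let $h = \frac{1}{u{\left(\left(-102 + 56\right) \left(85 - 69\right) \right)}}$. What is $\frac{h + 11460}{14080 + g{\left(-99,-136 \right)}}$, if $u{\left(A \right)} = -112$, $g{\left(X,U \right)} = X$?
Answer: $\frac{1283519}{1565872} \approx 0.81968$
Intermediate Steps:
$h = - \frac{1}{112}$ ($h = \frac{1}{-112} = - \frac{1}{112} \approx -0.0089286$)
$\frac{h + 11460}{14080 + g{\left(-99,-136 \right)}} = \frac{- \frac{1}{112} + 11460}{14080 - 99} = \frac{1283519}{112 \cdot 13981} = \frac{1283519}{112} \cdot \frac{1}{13981} = \frac{1283519}{1565872}$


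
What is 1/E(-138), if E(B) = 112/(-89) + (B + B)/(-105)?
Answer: 3115/4268 ≈ 0.72985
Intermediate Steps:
E(B) = -112/89 - 2*B/105 (E(B) = 112*(-1/89) + (2*B)*(-1/105) = -112/89 - 2*B/105)
1/E(-138) = 1/(-112/89 - 2/105*(-138)) = 1/(-112/89 + 92/35) = 1/(4268/3115) = 3115/4268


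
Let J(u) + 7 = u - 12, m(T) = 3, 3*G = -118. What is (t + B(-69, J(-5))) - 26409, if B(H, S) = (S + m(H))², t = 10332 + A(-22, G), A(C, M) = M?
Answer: -47026/3 ≈ -15675.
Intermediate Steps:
G = -118/3 (G = (⅓)*(-118) = -118/3 ≈ -39.333)
t = 30878/3 (t = 10332 - 118/3 = 30878/3 ≈ 10293.)
J(u) = -19 + u (J(u) = -7 + (u - 12) = -7 + (-12 + u) = -19 + u)
B(H, S) = (3 + S)² (B(H, S) = (S + 3)² = (3 + S)²)
(t + B(-69, J(-5))) - 26409 = (30878/3 + (3 + (-19 - 5))²) - 26409 = (30878/3 + (3 - 24)²) - 26409 = (30878/3 + (-21)²) - 26409 = (30878/3 + 441) - 26409 = 32201/3 - 26409 = -47026/3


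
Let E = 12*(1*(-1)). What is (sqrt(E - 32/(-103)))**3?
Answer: -2408*I*sqrt(31003)/10609 ≈ -39.965*I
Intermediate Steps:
E = -12 (E = 12*(-1) = -12)
(sqrt(E - 32/(-103)))**3 = (sqrt(-12 - 32/(-103)))**3 = (sqrt(-12 - 32*(-1/103)))**3 = (sqrt(-12 + 32/103))**3 = (sqrt(-1204/103))**3 = (2*I*sqrt(31003)/103)**3 = -2408*I*sqrt(31003)/10609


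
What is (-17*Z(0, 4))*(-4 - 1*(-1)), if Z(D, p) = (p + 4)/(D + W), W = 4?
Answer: 102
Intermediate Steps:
Z(D, p) = (4 + p)/(4 + D) (Z(D, p) = (p + 4)/(D + 4) = (4 + p)/(4 + D))
(-17*Z(0, 4))*(-4 - 1*(-1)) = (-17*(4 + 4)/(4 + 0))*(-4 - 1*(-1)) = (-17*8/4)*(-4 + 1) = -17*8/4*(-3) = -17*2*(-3) = -34*(-3) = 102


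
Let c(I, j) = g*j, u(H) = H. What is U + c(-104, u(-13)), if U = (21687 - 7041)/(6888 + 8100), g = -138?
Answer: 4483853/2498 ≈ 1795.0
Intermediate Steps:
c(I, j) = -138*j
U = 2441/2498 (U = 14646/14988 = 14646*(1/14988) = 2441/2498 ≈ 0.97718)
U + c(-104, u(-13)) = 2441/2498 - 138*(-13) = 2441/2498 + 1794 = 4483853/2498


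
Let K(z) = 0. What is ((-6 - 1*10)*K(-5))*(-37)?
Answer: 0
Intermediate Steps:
((-6 - 1*10)*K(-5))*(-37) = ((-6 - 1*10)*0)*(-37) = ((-6 - 10)*0)*(-37) = -16*0*(-37) = 0*(-37) = 0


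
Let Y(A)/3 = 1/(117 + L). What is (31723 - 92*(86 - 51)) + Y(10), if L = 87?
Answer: 1938205/68 ≈ 28503.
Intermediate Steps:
Y(A) = 1/68 (Y(A) = 3/(117 + 87) = 3/204 = 3*(1/204) = 1/68)
(31723 - 92*(86 - 51)) + Y(10) = (31723 - 92*(86 - 51)) + 1/68 = (31723 - 92*35) + 1/68 = (31723 - 3220) + 1/68 = 28503 + 1/68 = 1938205/68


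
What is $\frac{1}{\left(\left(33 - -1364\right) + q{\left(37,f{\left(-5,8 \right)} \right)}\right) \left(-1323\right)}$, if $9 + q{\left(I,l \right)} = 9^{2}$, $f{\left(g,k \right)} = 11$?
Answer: $- \frac{1}{1943487} \approx -5.1454 \cdot 10^{-7}$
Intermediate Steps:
$q{\left(I,l \right)} = 72$ ($q{\left(I,l \right)} = -9 + 9^{2} = -9 + 81 = 72$)
$\frac{1}{\left(\left(33 - -1364\right) + q{\left(37,f{\left(-5,8 \right)} \right)}\right) \left(-1323\right)} = \frac{1}{\left(\left(33 - -1364\right) + 72\right) \left(-1323\right)} = \frac{1}{\left(33 + 1364\right) + 72} \left(- \frac{1}{1323}\right) = \frac{1}{1397 + 72} \left(- \frac{1}{1323}\right) = \frac{1}{1469} \left(- \frac{1}{1323}\right) = - \frac{1}{1943487}$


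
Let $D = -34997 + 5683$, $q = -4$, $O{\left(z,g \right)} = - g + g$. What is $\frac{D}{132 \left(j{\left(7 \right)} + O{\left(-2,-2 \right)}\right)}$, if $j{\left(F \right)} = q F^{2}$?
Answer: $\frac{14657}{12936} \approx 1.133$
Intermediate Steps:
$O{\left(z,g \right)} = 0$
$j{\left(F \right)} = - 4 F^{2}$
$D = -29314$
$\frac{D}{132 \left(j{\left(7 \right)} + O{\left(-2,-2 \right)}\right)} = - \frac{29314}{132 \left(- 4 \cdot 7^{2} + 0\right)} = - \frac{29314}{132 \left(\left(-4\right) 49 + 0\right)} = - \frac{29314}{132 \left(-196 + 0\right)} = - \frac{29314}{132 \left(-196\right)} = - \frac{29314}{-25872} = \left(-29314\right) \left(- \frac{1}{25872}\right) = \frac{14657}{12936}$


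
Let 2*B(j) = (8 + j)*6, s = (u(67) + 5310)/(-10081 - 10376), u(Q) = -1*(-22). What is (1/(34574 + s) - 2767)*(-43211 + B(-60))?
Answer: 84870514190365435/707274986 ≈ 1.2000e+8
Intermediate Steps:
u(Q) = 22
s = -5332/20457 (s = (22 + 5310)/(-10081 - 10376) = 5332/(-20457) = 5332*(-1/20457) = -5332/20457 ≈ -0.26064)
B(j) = 24 + 3*j (B(j) = ((8 + j)*6)/2 = (48 + 6*j)/2 = 24 + 3*j)
(1/(34574 + s) - 2767)*(-43211 + B(-60)) = (1/(34574 - 5332/20457) - 2767)*(-43211 + (24 + 3*(-60))) = (1/(707274986/20457) - 2767)*(-43211 + (24 - 180)) = (20457/707274986 - 2767)*(-43211 - 156) = -1957029865805/707274986*(-43367) = 84870514190365435/707274986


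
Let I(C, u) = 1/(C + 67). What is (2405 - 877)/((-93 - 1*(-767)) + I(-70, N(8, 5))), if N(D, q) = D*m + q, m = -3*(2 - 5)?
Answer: 4584/2021 ≈ 2.2682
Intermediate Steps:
m = 9 (m = -3*(-3) = 9)
N(D, q) = q + 9*D (N(D, q) = D*9 + q = 9*D + q = q + 9*D)
I(C, u) = 1/(67 + C)
(2405 - 877)/((-93 - 1*(-767)) + I(-70, N(8, 5))) = (2405 - 877)/((-93 - 1*(-767)) + 1/(67 - 70)) = 1528/((-93 + 767) + 1/(-3)) = 1528/(674 - 1/3) = 1528/(2021/3) = 1528*(3/2021) = 4584/2021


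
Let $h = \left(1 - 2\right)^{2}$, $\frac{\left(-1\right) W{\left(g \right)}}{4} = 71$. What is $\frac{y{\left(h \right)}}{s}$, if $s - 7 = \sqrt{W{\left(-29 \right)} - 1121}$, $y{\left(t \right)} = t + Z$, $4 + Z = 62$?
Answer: $\frac{413}{1454} - \frac{59 i \sqrt{1405}}{1454} \approx 0.28404 - 1.521 i$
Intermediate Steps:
$Z = 58$ ($Z = -4 + 62 = 58$)
$W{\left(g \right)} = -284$ ($W{\left(g \right)} = \left(-4\right) 71 = -284$)
$h = 1$ ($h = \left(-1\right)^{2} = 1$)
$y{\left(t \right)} = 58 + t$ ($y{\left(t \right)} = t + 58 = 58 + t$)
$s = 7 + i \sqrt{1405}$ ($s = 7 + \sqrt{-284 - 1121} = 7 + \sqrt{-1405} = 7 + i \sqrt{1405} \approx 7.0 + 37.483 i$)
$\frac{y{\left(h \right)}}{s} = \frac{58 + 1}{7 + i \sqrt{1405}} = \frac{59}{7 + i \sqrt{1405}}$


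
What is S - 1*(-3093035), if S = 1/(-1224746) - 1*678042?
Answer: 2957753016777/1224746 ≈ 2.4150e+6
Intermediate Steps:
S = -830429227333/1224746 (S = -1/1224746 - 678042 = -830429227333/1224746 ≈ -6.7804e+5)
S - 1*(-3093035) = -830429227333/1224746 - 1*(-3093035) = -830429227333/1224746 + 3093035 = 2957753016777/1224746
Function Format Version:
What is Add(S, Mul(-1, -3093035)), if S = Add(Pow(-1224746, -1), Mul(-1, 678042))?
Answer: Rational(2957753016777, 1224746) ≈ 2.4150e+6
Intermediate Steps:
S = Rational(-830429227333, 1224746) (S = Add(Rational(-1, 1224746), -678042) = Rational(-830429227333, 1224746) ≈ -6.7804e+5)
Add(S, Mul(-1, -3093035)) = Add(Rational(-830429227333, 1224746), Mul(-1, -3093035)) = Add(Rational(-830429227333, 1224746), 3093035) = Rational(2957753016777, 1224746)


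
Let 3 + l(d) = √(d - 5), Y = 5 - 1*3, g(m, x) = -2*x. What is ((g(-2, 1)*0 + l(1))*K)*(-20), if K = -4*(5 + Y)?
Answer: -1680 + 1120*I ≈ -1680.0 + 1120.0*I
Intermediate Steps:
Y = 2 (Y = 5 - 3 = 2)
l(d) = -3 + √(-5 + d) (l(d) = -3 + √(d - 5) = -3 + √(-5 + d))
K = -28 (K = -4*(5 + 2) = -4*7 = -28)
((g(-2, 1)*0 + l(1))*K)*(-20) = ((-2*1*0 + (-3 + √(-5 + 1)))*(-28))*(-20) = ((-2*0 + (-3 + √(-4)))*(-28))*(-20) = ((0 + (-3 + 2*I))*(-28))*(-20) = ((-3 + 2*I)*(-28))*(-20) = (84 - 56*I)*(-20) = -1680 + 1120*I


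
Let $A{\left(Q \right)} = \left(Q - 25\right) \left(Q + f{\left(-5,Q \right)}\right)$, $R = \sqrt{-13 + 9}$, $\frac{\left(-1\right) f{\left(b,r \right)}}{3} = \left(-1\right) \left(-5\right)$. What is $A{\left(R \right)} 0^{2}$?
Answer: $0$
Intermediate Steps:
$f{\left(b,r \right)} = -15$ ($f{\left(b,r \right)} = - 3 \left(\left(-1\right) \left(-5\right)\right) = \left(-3\right) 5 = -15$)
$R = 2 i$ ($R = \sqrt{-4} = 2 i \approx 2.0 i$)
$A{\left(Q \right)} = \left(-25 + Q\right) \left(-15 + Q\right)$ ($A{\left(Q \right)} = \left(Q - 25\right) \left(Q - 15\right) = \left(-25 + Q\right) \left(-15 + Q\right)$)
$A{\left(R \right)} 0^{2} = \left(375 + \left(2 i\right)^{2} - 40 \cdot 2 i\right) 0^{2} = \left(375 - 4 - 80 i\right) 0 = \left(371 - 80 i\right) 0 = 0$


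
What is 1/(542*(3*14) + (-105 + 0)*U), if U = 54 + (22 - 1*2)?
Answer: 1/14994 ≈ 6.6693e-5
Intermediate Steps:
U = 74 (U = 54 + (22 - 2) = 54 + 20 = 74)
1/(542*(3*14) + (-105 + 0)*U) = 1/(542*(3*14) + (-105 + 0)*74) = 1/(542*42 - 105*74) = 1/(22764 - 7770) = 1/14994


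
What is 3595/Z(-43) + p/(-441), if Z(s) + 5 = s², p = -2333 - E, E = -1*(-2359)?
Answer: 3412481/271068 ≈ 12.589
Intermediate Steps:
E = 2359
p = -4692 (p = -2333 - 1*2359 = -2333 - 2359 = -4692)
Z(s) = -5 + s²
3595/Z(-43) + p/(-441) = 3595/(-5 + (-43)²) - 4692/(-441) = 3595/(-5 + 1849) - 4692*(-1/441) = 3595/1844 + 1564/147 = 3412481/271068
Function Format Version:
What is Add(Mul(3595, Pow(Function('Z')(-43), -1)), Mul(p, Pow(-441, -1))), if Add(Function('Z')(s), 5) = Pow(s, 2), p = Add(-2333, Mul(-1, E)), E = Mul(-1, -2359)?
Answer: Rational(3412481, 271068) ≈ 12.589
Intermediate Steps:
E = 2359
p = -4692 (p = Add(-2333, Mul(-1, 2359)) = Add(-2333, -2359) = -4692)
Function('Z')(s) = Add(-5, Pow(s, 2))
Add(Mul(3595, Pow(Function('Z')(-43), -1)), Mul(p, Pow(-441, -1))) = Add(Mul(3595, Pow(Add(-5, Pow(-43, 2)), -1)), Mul(-4692, Pow(-441, -1))) = Add(Mul(3595, Pow(Add(-5, 1849), -1)), Mul(-4692, Rational(-1, 441))) = Add(Mul(3595, Pow(1844, -1)), Rational(1564, 147)) = Add(Mul(3595, Rational(1, 1844)), Rational(1564, 147)) = Add(Rational(3595, 1844), Rational(1564, 147)) = Rational(3412481, 271068)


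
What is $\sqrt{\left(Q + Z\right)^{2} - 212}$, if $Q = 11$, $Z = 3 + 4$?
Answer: $4 \sqrt{7} \approx 10.583$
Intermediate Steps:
$Z = 7$
$\sqrt{\left(Q + Z\right)^{2} - 212} = \sqrt{\left(11 + 7\right)^{2} - 212} = \sqrt{18^{2} - 212} = \sqrt{324 - 212} = \sqrt{112} = 4 \sqrt{7}$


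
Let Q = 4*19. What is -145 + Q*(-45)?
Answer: -3565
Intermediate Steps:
Q = 76
-145 + Q*(-45) = -145 + 76*(-45) = -145 - 3420 = -3565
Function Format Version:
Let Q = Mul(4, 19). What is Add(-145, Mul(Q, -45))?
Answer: -3565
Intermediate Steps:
Q = 76
Add(-145, Mul(Q, -45)) = Add(-145, Mul(76, -45)) = Add(-145, -3420) = -3565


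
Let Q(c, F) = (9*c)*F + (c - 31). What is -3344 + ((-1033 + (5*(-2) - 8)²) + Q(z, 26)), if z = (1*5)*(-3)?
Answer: -7609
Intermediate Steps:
z = -15 (z = 5*(-3) = -15)
Q(c, F) = -31 + c + 9*F*c (Q(c, F) = 9*F*c + (-31 + c) = -31 + c + 9*F*c)
-3344 + ((-1033 + (5*(-2) - 8)²) + Q(z, 26)) = -3344 + ((-1033 + (5*(-2) - 8)²) + (-31 - 15 + 9*26*(-15))) = -3344 + ((-1033 + (-10 - 8)²) + (-31 - 15 - 3510)) = -3344 + ((-1033 + (-18)²) - 3556) = -3344 + ((-1033 + 324) - 3556) = -3344 + (-709 - 3556) = -3344 - 4265 = -7609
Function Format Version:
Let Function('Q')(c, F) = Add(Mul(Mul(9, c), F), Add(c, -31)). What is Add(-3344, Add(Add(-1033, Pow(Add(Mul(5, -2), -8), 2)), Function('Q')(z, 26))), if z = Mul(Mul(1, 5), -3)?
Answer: -7609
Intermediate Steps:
z = -15 (z = Mul(5, -3) = -15)
Function('Q')(c, F) = Add(-31, c, Mul(9, F, c)) (Function('Q')(c, F) = Add(Mul(9, F, c), Add(-31, c)) = Add(-31, c, Mul(9, F, c)))
Add(-3344, Add(Add(-1033, Pow(Add(Mul(5, -2), -8), 2)), Function('Q')(z, 26))) = Add(-3344, Add(Add(-1033, Pow(Add(Mul(5, -2), -8), 2)), Add(-31, -15, Mul(9, 26, -15)))) = Add(-3344, Add(Add(-1033, Pow(Add(-10, -8), 2)), Add(-31, -15, -3510))) = Add(-3344, Add(Add(-1033, Pow(-18, 2)), -3556)) = Add(-3344, Add(Add(-1033, 324), -3556)) = Add(-3344, Add(-709, -3556)) = Add(-3344, -4265) = -7609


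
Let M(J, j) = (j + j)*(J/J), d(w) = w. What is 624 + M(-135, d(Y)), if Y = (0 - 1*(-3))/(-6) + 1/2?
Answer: 624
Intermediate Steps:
Y = 0 (Y = (0 + 3)*(-1/6) + 1*(1/2) = 3*(-1/6) + 1/2 = -1/2 + 1/2 = 0)
M(J, j) = 2*j (M(J, j) = (2*j)*1 = 2*j)
624 + M(-135, d(Y)) = 624 + 2*0 = 624 + 0 = 624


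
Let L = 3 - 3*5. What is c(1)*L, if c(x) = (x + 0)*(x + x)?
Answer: -24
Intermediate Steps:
L = -12 (L = 3 - 15 = -12)
c(x) = 2*x**2 (c(x) = x*(2*x) = 2*x**2)
c(1)*L = (2*1**2)*(-12) = (2*1)*(-12) = 2*(-12) = -24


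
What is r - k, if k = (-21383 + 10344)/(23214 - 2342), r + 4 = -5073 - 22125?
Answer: -567749105/20872 ≈ -27201.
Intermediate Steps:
r = -27202 (r = -4 + (-5073 - 22125) = -4 - 27198 = -27202)
k = -11039/20872 ≈ -0.52889
r - k = -27202 - 1*(-11039/20872) = -27202 + 11039/20872 = -567749105/20872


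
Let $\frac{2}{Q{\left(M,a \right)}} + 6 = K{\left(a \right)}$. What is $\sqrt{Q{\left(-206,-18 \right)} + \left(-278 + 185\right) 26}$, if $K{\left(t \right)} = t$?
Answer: $\frac{i \sqrt{87051}}{6} \approx 49.174 i$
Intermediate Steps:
$Q{\left(M,a \right)} = \frac{2}{-6 + a}$
$\sqrt{Q{\left(-206,-18 \right)} + \left(-278 + 185\right) 26} = \sqrt{\frac{2}{-6 - 18} + \left(-278 + 185\right) 26} = \sqrt{\frac{2}{-24} - 2418} = \sqrt{2 \left(- \frac{1}{24}\right) - 2418} = \sqrt{- \frac{1}{12} - 2418} = \sqrt{- \frac{29017}{12}} = \frac{i \sqrt{87051}}{6}$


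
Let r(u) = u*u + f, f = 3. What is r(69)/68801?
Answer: 4764/68801 ≈ 0.069243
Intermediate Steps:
r(u) = 3 + u**2 (r(u) = u*u + 3 = u**2 + 3 = 3 + u**2)
r(69)/68801 = (3 + 69**2)/68801 = (3 + 4761)*(1/68801) = 4764*(1/68801) = 4764/68801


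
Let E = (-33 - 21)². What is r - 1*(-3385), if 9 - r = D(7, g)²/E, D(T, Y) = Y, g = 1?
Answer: 9896903/2916 ≈ 3394.0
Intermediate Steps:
E = 2916 (E = (-54)² = 2916)
r = 26243/2916 (r = 9 - 1²/2916 = 9 - 1/2916 = 26243/2916 ≈ 8.9997)
r - 1*(-3385) = 26243/2916 - 1*(-3385) = 26243/2916 + 3385 = 9896903/2916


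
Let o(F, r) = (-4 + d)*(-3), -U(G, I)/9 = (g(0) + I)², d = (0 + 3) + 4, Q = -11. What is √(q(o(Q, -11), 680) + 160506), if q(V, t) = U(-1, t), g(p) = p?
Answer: 3*I*√444566 ≈ 2000.3*I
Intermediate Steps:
d = 7 (d = 3 + 4 = 7)
U(G, I) = -9*I² (U(G, I) = -9*(0 + I)² = -9*I²)
o(F, r) = -9 (o(F, r) = (-4 + 7)*(-3) = 3*(-3) = -9)
q(V, t) = -9*t²
√(q(o(Q, -11), 680) + 160506) = √(-9*680² + 160506) = √(-9*462400 + 160506) = √(-4161600 + 160506) = √(-4001094) = 3*I*√444566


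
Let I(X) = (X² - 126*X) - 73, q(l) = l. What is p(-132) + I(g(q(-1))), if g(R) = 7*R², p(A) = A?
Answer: -1038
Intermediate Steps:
I(X) = -73 + X² - 126*X
p(-132) + I(g(q(-1))) = -132 + (-73 + (7*(-1)²)² - 882*(-1)²) = -132 + (-73 + (7*1)² - 882) = -132 + (-73 + 7² - 126*7) = -132 + (-73 + 49 - 882) = -132 - 906 = -1038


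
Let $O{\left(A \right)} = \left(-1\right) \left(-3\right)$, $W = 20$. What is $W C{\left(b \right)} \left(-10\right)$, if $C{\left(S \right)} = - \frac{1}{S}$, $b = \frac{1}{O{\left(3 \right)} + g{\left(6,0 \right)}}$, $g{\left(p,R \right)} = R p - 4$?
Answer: $-200$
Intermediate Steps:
$g{\left(p,R \right)} = -4 + R p$
$O{\left(A \right)} = 3$
$b = -1$ ($b = \frac{1}{3 + \left(-4 + 0 \cdot 6\right)} = \frac{1}{3 + \left(-4 + 0\right)} = \frac{1}{3 - 4} = \frac{1}{-1} = -1$)
$W C{\left(b \right)} \left(-10\right) = 20 \left(- \frac{1}{-1}\right) \left(-10\right) = 20 \left(\left(-1\right) \left(-1\right)\right) \left(-10\right) = 20 \cdot 1 \left(-10\right) = 20 \left(-10\right) = -200$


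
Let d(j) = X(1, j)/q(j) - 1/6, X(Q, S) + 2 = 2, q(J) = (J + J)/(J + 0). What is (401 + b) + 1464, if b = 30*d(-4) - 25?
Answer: 1835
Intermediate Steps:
q(J) = 2 (q(J) = (2*J)/J = 2)
X(Q, S) = 0 (X(Q, S) = -2 + 2 = 0)
d(j) = -⅙ (d(j) = 0/2 - 1/6 = 0*(½) - 1*⅙ = 0 - ⅙ = -⅙)
b = -30 (b = 30*(-⅙) - 25 = -5 - 25 = -30)
(401 + b) + 1464 = (401 - 30) + 1464 = 371 + 1464 = 1835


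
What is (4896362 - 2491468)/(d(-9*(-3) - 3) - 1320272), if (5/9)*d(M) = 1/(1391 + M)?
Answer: -17014625050/9340924391 ≈ -1.8215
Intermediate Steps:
d(M) = 9/(5*(1391 + M))
(4896362 - 2491468)/(d(-9*(-3) - 3) - 1320272) = (4896362 - 2491468)/(9/(5*(1391 + (-9*(-3) - 3))) - 1320272) = 2404894/(9/(5*(1391 + (27 - 3))) - 1320272) = 2404894/(9/(5*(1391 + 24)) - 1320272) = 2404894/((9/5)/1415 - 1320272) = 2404894/((9/5)*(1/1415) - 1320272) = 2404894/(9/7075 - 1320272) = 2404894/(-9340924391/7075) = 2404894*(-7075/9340924391) = -17014625050/9340924391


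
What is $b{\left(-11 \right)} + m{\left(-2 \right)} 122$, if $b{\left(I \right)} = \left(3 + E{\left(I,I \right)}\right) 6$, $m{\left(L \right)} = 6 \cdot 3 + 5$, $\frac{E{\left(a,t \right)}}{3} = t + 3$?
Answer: $2680$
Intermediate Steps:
$E{\left(a,t \right)} = 9 + 3 t$ ($E{\left(a,t \right)} = 3 \left(t + 3\right) = 3 \left(3 + t\right) = 9 + 3 t$)
$m{\left(L \right)} = 23$ ($m{\left(L \right)} = 18 + 5 = 23$)
$b{\left(I \right)} = 72 + 18 I$ ($b{\left(I \right)} = \left(3 + \left(9 + 3 I\right)\right) 6 = \left(12 + 3 I\right) 6 = 72 + 18 I$)
$b{\left(-11 \right)} + m{\left(-2 \right)} 122 = \left(72 + 18 \left(-11\right)\right) + 23 \cdot 122 = \left(72 - 198\right) + 2806 = -126 + 2806 = 2680$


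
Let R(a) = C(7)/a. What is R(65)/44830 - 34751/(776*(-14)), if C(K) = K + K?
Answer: 50631414273/15828576400 ≈ 3.1987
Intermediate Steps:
C(K) = 2*K
R(a) = 14/a (R(a) = (2*7)/a = 14/a)
R(65)/44830 - 34751/(776*(-14)) = (14/65)/44830 - 34751/(776*(-14)) = (14*(1/65))*(1/44830) - 34751/(-10864) = (14/65)*(1/44830) - 34751*(-1/10864) = 7/1456975 + 34751/10864 = 50631414273/15828576400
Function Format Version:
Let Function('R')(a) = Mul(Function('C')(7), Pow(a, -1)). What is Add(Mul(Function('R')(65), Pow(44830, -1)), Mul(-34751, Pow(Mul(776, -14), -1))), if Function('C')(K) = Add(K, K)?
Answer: Rational(50631414273, 15828576400) ≈ 3.1987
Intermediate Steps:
Function('C')(K) = Mul(2, K)
Function('R')(a) = Mul(14, Pow(a, -1)) (Function('R')(a) = Mul(Mul(2, 7), Pow(a, -1)) = Mul(14, Pow(a, -1)))
Add(Mul(Function('R')(65), Pow(44830, -1)), Mul(-34751, Pow(Mul(776, -14), -1))) = Add(Mul(Mul(14, Pow(65, -1)), Pow(44830, -1)), Mul(-34751, Pow(Mul(776, -14), -1))) = Add(Mul(Mul(14, Rational(1, 65)), Rational(1, 44830)), Mul(-34751, Pow(-10864, -1))) = Add(Mul(Rational(14, 65), Rational(1, 44830)), Mul(-34751, Rational(-1, 10864))) = Add(Rational(7, 1456975), Rational(34751, 10864)) = Rational(50631414273, 15828576400)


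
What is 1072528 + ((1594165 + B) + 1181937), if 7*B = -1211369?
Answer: 25729041/7 ≈ 3.6756e+6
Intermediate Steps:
B = -1211369/7 (B = (⅐)*(-1211369) = -1211369/7 ≈ -1.7305e+5)
1072528 + ((1594165 + B) + 1181937) = 1072528 + ((1594165 - 1211369/7) + 1181937) = 1072528 + (9947786/7 + 1181937) = 1072528 + 18221345/7 = 25729041/7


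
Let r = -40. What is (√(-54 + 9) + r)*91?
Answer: -3640 + 273*I*√5 ≈ -3640.0 + 610.45*I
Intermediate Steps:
(√(-54 + 9) + r)*91 = (√(-54 + 9) - 40)*91 = (√(-45) - 40)*91 = (3*I*√5 - 40)*91 = (-40 + 3*I*√5)*91 = -3640 + 273*I*√5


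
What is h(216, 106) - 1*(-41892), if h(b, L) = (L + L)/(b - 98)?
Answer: 2471734/59 ≈ 41894.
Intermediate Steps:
h(b, L) = 2*L/(-98 + b) (h(b, L) = (2*L)/(-98 + b) = 2*L/(-98 + b))
h(216, 106) - 1*(-41892) = 2*106/(-98 + 216) - 1*(-41892) = 2*106/118 + 41892 = 2*106*(1/118) + 41892 = 106/59 + 41892 = 2471734/59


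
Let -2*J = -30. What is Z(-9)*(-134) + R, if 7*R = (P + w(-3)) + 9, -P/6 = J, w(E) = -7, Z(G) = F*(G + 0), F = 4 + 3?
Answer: 59006/7 ≈ 8429.4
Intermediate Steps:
F = 7
J = 15 (J = -½*(-30) = 15)
Z(G) = 7*G (Z(G) = 7*(G + 0) = 7*G)
P = -90 (P = -6*15 = -90)
R = -88/7 (R = ((-90 - 7) + 9)/7 = (-97 + 9)/7 = (⅐)*(-88) = -88/7 ≈ -12.571)
Z(-9)*(-134) + R = (7*(-9))*(-134) - 88/7 = -63*(-134) - 88/7 = 8442 - 88/7 = 59006/7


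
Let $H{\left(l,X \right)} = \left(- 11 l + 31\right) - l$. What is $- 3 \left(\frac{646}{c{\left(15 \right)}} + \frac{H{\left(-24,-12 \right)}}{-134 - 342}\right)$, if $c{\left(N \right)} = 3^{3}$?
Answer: $- \frac{298883}{4284} \approx -69.767$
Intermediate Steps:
$H{\left(l,X \right)} = 31 - 12 l$ ($H{\left(l,X \right)} = \left(31 - 11 l\right) - l = 31 - 12 l$)
$c{\left(N \right)} = 27$
$- 3 \left(\frac{646}{c{\left(15 \right)}} + \frac{H{\left(-24,-12 \right)}}{-134 - 342}\right) = - 3 \left(\frac{646}{27} + \frac{31 - -288}{-134 - 342}\right) = - 3 \left(646 \cdot \frac{1}{27} + \frac{31 + 288}{-134 - 342}\right) = - 3 \left(\frac{646}{27} + \frac{319}{-476}\right) = - 3 \left(\frac{646}{27} + 319 \left(- \frac{1}{476}\right)\right) = - 3 \left(\frac{646}{27} - \frac{319}{476}\right) = \left(-3\right) \frac{298883}{12852} = - \frac{298883}{4284}$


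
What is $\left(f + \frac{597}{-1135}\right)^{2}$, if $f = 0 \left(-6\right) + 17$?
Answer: $\frac{349615204}{1288225} \approx 271.39$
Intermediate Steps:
$f = 17$ ($f = 0 + 17 = 17$)
$\left(f + \frac{597}{-1135}\right)^{2} = \left(17 + \frac{597}{-1135}\right)^{2} = \left(17 + 597 \left(- \frac{1}{1135}\right)\right)^{2} = \left(17 - \frac{597}{1135}\right)^{2} = \left(\frac{18698}{1135}\right)^{2} = \frac{349615204}{1288225}$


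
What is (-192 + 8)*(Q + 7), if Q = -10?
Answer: 552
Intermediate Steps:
(-192 + 8)*(Q + 7) = (-192 + 8)*(-10 + 7) = -184*(-3) = 552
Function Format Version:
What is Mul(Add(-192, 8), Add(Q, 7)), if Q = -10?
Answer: 552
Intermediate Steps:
Mul(Add(-192, 8), Add(Q, 7)) = Mul(Add(-192, 8), Add(-10, 7)) = Mul(-184, -3) = 552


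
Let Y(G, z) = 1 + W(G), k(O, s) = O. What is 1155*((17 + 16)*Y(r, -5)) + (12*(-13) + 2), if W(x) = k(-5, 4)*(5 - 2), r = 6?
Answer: -533764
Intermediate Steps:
W(x) = -15 (W(x) = -5*(5 - 2) = -5*3 = -15)
Y(G, z) = -14 (Y(G, z) = 1 - 15 = -14)
1155*((17 + 16)*Y(r, -5)) + (12*(-13) + 2) = 1155*((17 + 16)*(-14)) + (12*(-13) + 2) = 1155*(33*(-14)) + (-156 + 2) = 1155*(-462) - 154 = -533610 - 154 = -533764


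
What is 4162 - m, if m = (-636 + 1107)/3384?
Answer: 4694579/1128 ≈ 4161.9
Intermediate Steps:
m = 157/1128 (m = 471*(1/3384) = 157/1128 ≈ 0.13918)
4162 - m = 4162 - 1*157/1128 = 4162 - 157/1128 = 4694579/1128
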